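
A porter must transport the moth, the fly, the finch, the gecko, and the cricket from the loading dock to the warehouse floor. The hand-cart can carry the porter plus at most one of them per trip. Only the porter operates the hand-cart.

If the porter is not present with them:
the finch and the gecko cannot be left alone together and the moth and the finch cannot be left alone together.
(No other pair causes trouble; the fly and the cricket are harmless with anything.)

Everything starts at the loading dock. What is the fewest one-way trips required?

Counting alone: the porter can take at most 1 across per trip to the warehouse floor, so moving all 5 needs at least 5 loaded trips out, with a return between consecutive ones — at least 9 crossings.
The safety rule pushes this higher. Following every safe sequence of crossings, the most of the 5 that can be at the warehouse floor as the hand-cart arrives there on crossing 9 is 4 — never all 5.
So no plan with fewer than 11 crossings exists, and this one achieves 11:
1. Porter goes to the warehouse floor with the finch.
2. Porter goes back to the loading dock alone.
3. Porter goes to the warehouse floor with the moth.
4. Porter goes back to the loading dock with the finch.
5. Porter goes to the warehouse floor with the gecko.
6. Porter goes back to the loading dock alone.
7. Porter goes to the warehouse floor with the fly.
8. Porter goes back to the loading dock alone.
9. Porter goes to the warehouse floor with the cricket.
10. Porter goes back to the loading dock alone.
11. Porter goes to the warehouse floor with the finch.

11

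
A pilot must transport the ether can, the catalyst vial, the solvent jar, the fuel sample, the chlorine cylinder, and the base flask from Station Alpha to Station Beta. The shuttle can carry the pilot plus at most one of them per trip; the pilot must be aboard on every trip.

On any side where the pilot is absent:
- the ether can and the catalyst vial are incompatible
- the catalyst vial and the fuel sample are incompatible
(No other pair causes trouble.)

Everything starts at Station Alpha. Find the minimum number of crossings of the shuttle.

13

Counting alone: the pilot can take at most 1 across per trip to Station Beta, so moving all 6 needs at least 6 loaded trips out, with a return between consecutive ones — at least 11 crossings.
The safety rule pushes this higher. Following every safe sequence of crossings, the most of the 6 that can be at Station Beta as the shuttle arrives there on crossing 11 is 5 — never all 6.
So no plan with fewer than 13 crossings exists, and this one achieves 13:
1. Pilot goes to Station Beta with the catalyst vial.
2. Pilot goes back to Station Alpha alone.
3. Pilot goes to Station Beta with the ether can.
4. Pilot goes back to Station Alpha with the catalyst vial.
5. Pilot goes to Station Beta with the fuel sample.
6. Pilot goes back to Station Alpha alone.
7. Pilot goes to Station Beta with the solvent jar.
8. Pilot goes back to Station Alpha alone.
9. Pilot goes to Station Beta with the chlorine cylinder.
10. Pilot goes back to Station Alpha alone.
11. Pilot goes to Station Beta with the base flask.
12. Pilot goes back to Station Alpha alone.
13. Pilot goes to Station Beta with the catalyst vial.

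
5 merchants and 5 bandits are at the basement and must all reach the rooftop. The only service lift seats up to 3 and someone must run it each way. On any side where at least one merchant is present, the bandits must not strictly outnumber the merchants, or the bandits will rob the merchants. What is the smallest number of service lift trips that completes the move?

Counting alone: each trip to the rooftop takes at most 3 across and each return brings at least 1 back, so after t trips out (and t−1 returns) at most 3t − (t−1) of the 10 are across; that first reaches 10 at t = 5, so at least 9 crossings are needed.
The safety rule pushes this higher. Following every safe sequence of crossings, the most of the 10 that can be at the rooftop as the service lift arrives there on crossing 9 is 9 — never all 10.
So no plan with fewer than 11 crossings exists, and this one achieves 11:
1. 2 bandits → the rooftop.  (the basement: 5M 3B; the rooftop: 0M 2B)
2. 1 bandit ← the basement.  (the basement: 5M 4B; the rooftop: 0M 1B)
3. 3 bandits → the rooftop.  (the basement: 5M 1B; the rooftop: 0M 4B)
4. 1 bandit ← the basement.  (the basement: 5M 2B; the rooftop: 0M 3B)
5. 3 merchants → the rooftop.  (the basement: 2M 2B; the rooftop: 3M 3B)
6. 1 merchant and 1 bandit ← the basement.  (the basement: 3M 3B; the rooftop: 2M 2B)
7. 3 merchants → the rooftop.  (the basement: 0M 3B; the rooftop: 5M 2B)
8. 1 bandit ← the basement.  (the basement: 0M 4B; the rooftop: 5M 1B)
9. 2 bandits → the rooftop.  (the basement: 0M 2B; the rooftop: 5M 3B)
10. 1 bandit ← the basement.  (the basement: 0M 3B; the rooftop: 5M 2B)
11. 3 bandits → the rooftop.  (the basement: 0M 0B; the rooftop: 5M 5B)

11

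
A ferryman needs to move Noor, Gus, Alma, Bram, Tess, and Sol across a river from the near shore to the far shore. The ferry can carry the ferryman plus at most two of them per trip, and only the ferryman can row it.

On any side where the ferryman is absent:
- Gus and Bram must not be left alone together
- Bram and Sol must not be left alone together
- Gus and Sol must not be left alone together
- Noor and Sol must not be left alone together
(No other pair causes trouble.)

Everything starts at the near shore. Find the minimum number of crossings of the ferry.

9

Counting alone: the ferryman can take at most 2 across per trip to the far shore, so moving all 6 needs at least 3 loaded trips out, with a return between consecutive ones — at least 5 crossings.
The safety rule pushes this higher. Following every safe sequence of crossings, the most of the 6 that can be at the far shore as the ferry arrives there on crossings 5, 7 is 4, 5 respectively — never all 6.
So no plan with fewer than 9 crossings exists, and this one achieves 9:
1. Ferryman goes to the far shore with Gus and Sol.
2. Ferryman goes back to the near shore with Gus.
3. Ferryman goes to the far shore with Gus and Noor.
4. Ferryman goes back to the near shore with Sol.
5. Ferryman goes to the far shore with Alma and Bram.
6. Ferryman goes back to the near shore with Gus.
7. Ferryman goes to the far shore with Gus and Tess.
8. Ferryman goes back to the near shore with Gus.
9. Ferryman goes to the far shore with Gus and Sol.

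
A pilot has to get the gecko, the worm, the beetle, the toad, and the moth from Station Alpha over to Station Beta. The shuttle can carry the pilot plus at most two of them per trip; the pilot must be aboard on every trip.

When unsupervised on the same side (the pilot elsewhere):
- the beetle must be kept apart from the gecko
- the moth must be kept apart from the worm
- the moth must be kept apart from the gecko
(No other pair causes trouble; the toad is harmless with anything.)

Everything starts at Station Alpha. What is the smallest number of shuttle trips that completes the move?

Counting alone: the pilot can take at most 2 across per trip to Station Beta, so moving all 5 needs at least 3 loaded trips out, with a return between consecutive ones — at least 5 crossings.
The plan below uses exactly 5 crossings, so it is optimal:
1. Pilot goes to Station Beta with the gecko and the worm.  [Station Alpha: the beetle, the moth, the toad | Station Beta: the gecko, the worm]
2. Pilot goes back to Station Alpha alone.  [Station Alpha: the beetle, the moth, the toad | Station Beta: the gecko, the worm]
3. Pilot goes to Station Beta with the toad.  [Station Alpha: the beetle, the moth | Station Beta: the gecko, the toad, the worm]
4. Pilot goes back to Station Alpha alone.  [Station Alpha: the beetle, the moth | Station Beta: the gecko, the toad, the worm]
5. Pilot goes to Station Beta with the beetle and the moth.  [Station Alpha: — | Station Beta: the beetle, the gecko, the moth, the toad, the worm]

5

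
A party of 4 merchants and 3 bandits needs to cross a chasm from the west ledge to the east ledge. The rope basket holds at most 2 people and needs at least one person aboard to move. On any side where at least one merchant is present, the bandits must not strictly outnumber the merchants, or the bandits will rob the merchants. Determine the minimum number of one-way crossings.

11

Counting alone: each trip to the east ledge takes at most 2 across and each return brings at least 1 back, so after t trips out (and t−1 returns) at most 2t − (t−1) of the 7 are across; that first reaches 7 at t = 6, so at least 11 crossings are needed.
The plan below uses exactly 11 crossings, so it is optimal:
1. 2 bandits → the east ledge.  (the west ledge: 4M 1B; the east ledge: 0M 2B)
2. 1 bandit ← the west ledge.  (the west ledge: 4M 2B; the east ledge: 0M 1B)
3. 2 bandits → the east ledge.  (the west ledge: 4M 0B; the east ledge: 0M 3B)
4. 1 bandit ← the west ledge.  (the west ledge: 4M 1B; the east ledge: 0M 2B)
5. 2 merchants → the east ledge.  (the west ledge: 2M 1B; the east ledge: 2M 2B)
6. 1 bandit ← the west ledge.  (the west ledge: 2M 2B; the east ledge: 2M 1B)
7. 1 merchant and 1 bandit → the east ledge.  (the west ledge: 1M 1B; the east ledge: 3M 2B)
8. 1 merchant ← the west ledge.  (the west ledge: 2M 1B; the east ledge: 2M 2B)
9. 1 merchant and 1 bandit → the east ledge.  (the west ledge: 1M 0B; the east ledge: 3M 3B)
10. 1 bandit ← the west ledge.  (the west ledge: 1M 1B; the east ledge: 3M 2B)
11. 1 merchant and 1 bandit → the east ledge.  (the west ledge: 0M 0B; the east ledge: 4M 3B)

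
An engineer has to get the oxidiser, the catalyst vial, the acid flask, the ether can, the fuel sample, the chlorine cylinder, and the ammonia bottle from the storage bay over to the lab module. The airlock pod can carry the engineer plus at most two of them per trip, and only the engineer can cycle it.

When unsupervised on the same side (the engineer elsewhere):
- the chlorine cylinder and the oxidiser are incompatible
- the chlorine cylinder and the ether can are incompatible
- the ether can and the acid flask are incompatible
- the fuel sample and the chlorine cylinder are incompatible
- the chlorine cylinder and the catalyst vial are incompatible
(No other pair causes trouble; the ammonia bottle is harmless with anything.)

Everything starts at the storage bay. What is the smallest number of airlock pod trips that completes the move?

Counting alone: the engineer can take at most 2 across per trip to the lab module, so moving all 7 needs at least 4 loaded trips out, with a return between consecutive ones — at least 7 crossings.
The safety rule pushes this higher. Following every safe sequence of crossings, the most of the 7 that can be at the lab module as the airlock pod arrives there on crossing 7 is 6 — never all 7.
So no plan with fewer than 9 crossings exists, and this one achieves 9:
1. Engineer goes to the lab module with the acid flask and the chlorine cylinder.  [the storage bay: the ammonia bottle, the catalyst vial, the ether can, the fuel sample, the oxidiser | the lab module: the acid flask, the chlorine cylinder]
2. Engineer goes back to the storage bay alone.  [the storage bay: the ammonia bottle, the catalyst vial, the ether can, the fuel sample, the oxidiser | the lab module: the acid flask, the chlorine cylinder]
3. Engineer goes to the lab module with the ammonia bottle.  [the storage bay: the catalyst vial, the ether can, the fuel sample, the oxidiser | the lab module: the acid flask, the ammonia bottle, the chlorine cylinder]
4. Engineer goes back to the storage bay alone.  [the storage bay: the catalyst vial, the ether can, the fuel sample, the oxidiser | the lab module: the acid flask, the ammonia bottle, the chlorine cylinder]
5. Engineer goes to the lab module with the catalyst vial and the oxidiser.  [the storage bay: the ether can, the fuel sample | the lab module: the acid flask, the ammonia bottle, the catalyst vial, the chlorine cylinder, the oxidiser]
6. Engineer goes back to the storage bay with the chlorine cylinder.  [the storage bay: the chlorine cylinder, the ether can, the fuel sample | the lab module: the acid flask, the ammonia bottle, the catalyst vial, the oxidiser]
7. Engineer goes to the lab module with the ether can and the fuel sample.  [the storage bay: the chlorine cylinder | the lab module: the acid flask, the ammonia bottle, the catalyst vial, the ether can, the fuel sample, the oxidiser]
8. Engineer goes back to the storage bay with the acid flask.  [the storage bay: the acid flask, the chlorine cylinder | the lab module: the ammonia bottle, the catalyst vial, the ether can, the fuel sample, the oxidiser]
9. Engineer goes to the lab module with the acid flask and the chlorine cylinder.  [the storage bay: — | the lab module: the acid flask, the ammonia bottle, the catalyst vial, the chlorine cylinder, the ether can, the fuel sample, the oxidiser]

9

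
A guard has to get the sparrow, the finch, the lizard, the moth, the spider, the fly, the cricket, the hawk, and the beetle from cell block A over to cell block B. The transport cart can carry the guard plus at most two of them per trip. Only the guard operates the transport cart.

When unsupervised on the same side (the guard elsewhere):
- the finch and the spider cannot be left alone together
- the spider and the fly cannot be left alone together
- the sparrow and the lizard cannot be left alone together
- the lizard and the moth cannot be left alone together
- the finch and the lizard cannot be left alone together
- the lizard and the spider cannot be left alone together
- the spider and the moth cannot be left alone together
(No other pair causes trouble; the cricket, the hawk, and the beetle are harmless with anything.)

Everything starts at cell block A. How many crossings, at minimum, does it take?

15

Counting alone: the guard can take at most 2 across per trip to cell block B, so moving all 9 needs at least 5 loaded trips out, with a return between consecutive ones — at least 9 crossings.
The safety rule pushes this higher. Following every safe sequence of crossings, the most of the 9 that can be at cell block B as the transport cart arrives there on crossings 9, 11, 13 is 6, 7, 8 respectively — never all 9.
So no plan with fewer than 15 crossings exists, and this one achieves 15:
1. Guard goes to cell block B with the lizard and the spider.
2. Guard goes back to cell block A with the lizard.
3. Guard goes to cell block B with the lizard and the sparrow.
4. Guard goes back to cell block A with the lizard.
5. Guard goes to cell block B with the finch and the moth.
6. Guard goes back to cell block A with the spider.
7. Guard goes to cell block B with the fly and the lizard.
8. Guard goes back to cell block A with the lizard.
9. Guard goes to cell block B with the cricket and the lizard.
10. Guard goes back to cell block A with the lizard.
11. Guard goes to cell block B with the hawk and the lizard.
12. Guard goes back to cell block A with the lizard.
13. Guard goes to cell block B with the beetle and the lizard.
14. Guard goes back to cell block A with the lizard.
15. Guard goes to cell block B with the lizard and the spider.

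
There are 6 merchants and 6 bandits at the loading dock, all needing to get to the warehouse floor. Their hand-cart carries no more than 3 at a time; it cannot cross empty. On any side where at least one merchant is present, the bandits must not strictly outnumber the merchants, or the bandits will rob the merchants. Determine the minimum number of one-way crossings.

Following every safe sequence of crossings from the start, the most of the 12 that can be at the warehouse floor as the hand-cart arrives there on crossings 1, 3, 5 is 3, 5, 6 respectively; the best ever achieved is 6 of 12.
From crossing 7 on, no configuration arises that was not already reachable earlier: only 17 distinct safe configurations (who is on which side, and where the hand-cart is) can ever be reached, none of them has everyone across, and every continuation just revisits them. They are: 0 merchants + 0 bandits across (hand-cart back at the start); 0 merchants + 1 bandit across (hand-cart there); 0 merchants + 1 bandit across (hand-cart back at the start); 0 merchants + 2 bandits across (hand-cart there); 0 merchants + 2 bandits across (hand-cart back at the start); 0 merchants + 3 bandits across (hand-cart there); 0 merchants + 3 bandits across (hand-cart back at the start); 0 merchants + 4 bandits across (hand-cart there); 0 merchants + 4 bandits across (hand-cart back at the start); 0 merchants + 5 bandits across (hand-cart there); 0 merchants + 5 bandits across (hand-cart back at the start); 0 merchants + 6 bandits across (hand-cart there); 1 merchant + 1 bandit across (hand-cart there); 1 merchant + 1 bandit across (hand-cart back at the start); 2 merchants + 2 bandits across (hand-cart there); 2 merchants + 2 bandits across (hand-cart back at the start); 3 merchants + 3 bandits across (hand-cart there). So no valid plan exists.

impossible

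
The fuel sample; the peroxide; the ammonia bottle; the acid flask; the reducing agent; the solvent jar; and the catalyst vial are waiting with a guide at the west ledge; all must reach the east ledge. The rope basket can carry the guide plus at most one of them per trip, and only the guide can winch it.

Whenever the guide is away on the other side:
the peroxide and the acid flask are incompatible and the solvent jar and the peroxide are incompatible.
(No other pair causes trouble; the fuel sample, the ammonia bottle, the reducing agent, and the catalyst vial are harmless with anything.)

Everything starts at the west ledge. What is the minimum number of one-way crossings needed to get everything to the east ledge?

15

Counting alone: the guide can take at most 1 across per trip to the east ledge, so moving all 7 needs at least 7 loaded trips out, with a return between consecutive ones — at least 13 crossings.
The safety rule pushes this higher. Following every safe sequence of crossings, the most of the 7 that can be at the east ledge as the rope basket arrives there on crossing 13 is 6 — never all 7.
So no plan with fewer than 15 crossings exists, and this one achieves 15:
1. Guide goes to the east ledge with the peroxide.
2. Guide goes back to the west ledge alone.
3. Guide goes to the east ledge with the fuel sample.
4. Guide goes back to the west ledge alone.
5. Guide goes to the east ledge with the ammonia bottle.
6. Guide goes back to the west ledge alone.
7. Guide goes to the east ledge with the acid flask.
8. Guide goes back to the west ledge with the peroxide.
9. Guide goes to the east ledge with the solvent jar.
10. Guide goes back to the west ledge alone.
11. Guide goes to the east ledge with the reducing agent.
12. Guide goes back to the west ledge alone.
13. Guide goes to the east ledge with the catalyst vial.
14. Guide goes back to the west ledge alone.
15. Guide goes to the east ledge with the peroxide.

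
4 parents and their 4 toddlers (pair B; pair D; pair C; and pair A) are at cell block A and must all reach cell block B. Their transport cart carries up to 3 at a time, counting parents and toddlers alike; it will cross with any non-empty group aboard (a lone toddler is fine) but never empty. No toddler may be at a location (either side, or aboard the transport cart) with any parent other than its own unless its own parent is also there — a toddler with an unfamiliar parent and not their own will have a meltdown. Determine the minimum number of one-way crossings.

Counting alone: each trip to cell block B takes at most 3 across and each return brings at least 1 back, so after t trips out (and t−1 returns) at most 3t − (t−1) of the 8 are across; that first reaches 8 at t = 4, so at least 7 crossings are needed.
The safety rule pushes this higher. Following every safe sequence of crossings, the most of the 8 that can be at cell block B as the transport cart arrives there on crossing 7 is 7 — never all 8.
So no plan with fewer than 9 crossings exists, and this one achieves 9:
1. parent B and toddler B cross → cell block B.
2. parent B crosses ← cell block A.
3. parent B, parent D, and toddler D cross → cell block B.
4. parent B and toddler B cross ← cell block A.
5. parent A, parent B, and parent C cross → cell block B.
6. toddler D crosses ← cell block A.
7. toddler B and toddler D cross → cell block B.
8. toddler B crosses ← cell block A.
9. toddler A, toddler B, and toddler C cross → cell block B.

9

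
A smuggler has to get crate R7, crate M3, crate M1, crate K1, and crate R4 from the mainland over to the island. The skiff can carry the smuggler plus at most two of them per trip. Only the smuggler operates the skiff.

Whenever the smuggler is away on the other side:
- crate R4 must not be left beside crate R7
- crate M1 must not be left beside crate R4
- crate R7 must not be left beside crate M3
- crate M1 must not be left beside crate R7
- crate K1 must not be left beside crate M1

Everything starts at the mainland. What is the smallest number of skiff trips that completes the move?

7

Counting alone: the smuggler can take at most 2 across per trip to the island, so moving all 5 needs at least 3 loaded trips out, with a return between consecutive ones — at least 5 crossings.
The safety rule pushes this higher. Following every safe sequence of crossings, the most of the 5 that can be at the island as the skiff arrives there on crossing 5 is 4 — never all 5.
So no plan with fewer than 7 crossings exists, and this one achieves 7:
1. Smuggler goes to the island with crate M1 and crate R7.  [the mainland: crate K1, crate M3, crate R4 | the island: crate M1, crate R7]
2. Smuggler goes back to the mainland with crate R7.  [the mainland: crate K1, crate M3, crate R4, crate R7 | the island: crate M1]
3. Smuggler goes to the island with crate M3 and crate R7.  [the mainland: crate K1, crate R4 | the island: crate M1, crate M3, crate R7]
4. Smuggler goes back to the mainland with crate R7.  [the mainland: crate K1, crate R4, crate R7 | the island: crate M1, crate M3]
5. Smuggler goes to the island with crate K1 and crate R4.  [the mainland: crate R7 | the island: crate K1, crate M1, crate M3, crate R4]
6. Smuggler goes back to the mainland with crate M1.  [the mainland: crate M1, crate R7 | the island: crate K1, crate M3, crate R4]
7. Smuggler goes to the island with crate M1 and crate R7.  [the mainland: — | the island: crate K1, crate M1, crate M3, crate R4, crate R7]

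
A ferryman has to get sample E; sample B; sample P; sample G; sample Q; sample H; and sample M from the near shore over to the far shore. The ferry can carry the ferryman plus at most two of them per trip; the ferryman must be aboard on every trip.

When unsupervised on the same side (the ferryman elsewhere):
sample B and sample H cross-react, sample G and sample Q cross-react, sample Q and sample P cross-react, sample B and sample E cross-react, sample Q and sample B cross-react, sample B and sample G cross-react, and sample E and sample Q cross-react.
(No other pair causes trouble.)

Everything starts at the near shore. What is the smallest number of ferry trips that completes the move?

11

Counting alone: the ferryman can take at most 2 across per trip to the far shore, so moving all 7 needs at least 4 loaded trips out, with a return between consecutive ones — at least 7 crossings.
The safety rule pushes this higher. Following every safe sequence of crossings, the most of the 7 that can be at the far shore as the ferry arrives there on crossings 7, 9 is 5, 6 respectively — never all 7.
So no plan with fewer than 11 crossings exists, and this one achieves 11:
1. Ferryman goes to the far shore with sample B and sample Q.  [the near shore: sample E, sample G, sample H, sample M, sample P | the far shore: sample B, sample Q]
2. Ferryman goes back to the near shore with sample B.  [the near shore: sample B, sample E, sample G, sample H, sample M, sample P | the far shore: sample Q]
3. Ferryman goes to the far shore with sample B and sample P.  [the near shore: sample E, sample G, sample H, sample M | the far shore: sample B, sample P, sample Q]
4. Ferryman goes back to the near shore with sample Q.  [the near shore: sample E, sample G, sample H, sample M, sample Q | the far shore: sample B, sample P]
5. Ferryman goes to the far shore with sample E and sample G.  [the near shore: sample H, sample M, sample Q | the far shore: sample B, sample E, sample G, sample P]
6. Ferryman goes back to the near shore with sample B.  [the near shore: sample B, sample H, sample M, sample Q | the far shore: sample E, sample G, sample P]
7. Ferryman goes to the far shore with sample B and sample H.  [the near shore: sample M, sample Q | the far shore: sample B, sample E, sample G, sample H, sample P]
8. Ferryman goes back to the near shore with sample B.  [the near shore: sample B, sample M, sample Q | the far shore: sample E, sample G, sample H, sample P]
9. Ferryman goes to the far shore with sample B and sample M.  [the near shore: sample Q | the far shore: sample B, sample E, sample G, sample H, sample M, sample P]
10. Ferryman goes back to the near shore with sample B.  [the near shore: sample B, sample Q | the far shore: sample E, sample G, sample H, sample M, sample P]
11. Ferryman goes to the far shore with sample B and sample Q.  [the near shore: — | the far shore: sample B, sample E, sample G, sample H, sample M, sample P, sample Q]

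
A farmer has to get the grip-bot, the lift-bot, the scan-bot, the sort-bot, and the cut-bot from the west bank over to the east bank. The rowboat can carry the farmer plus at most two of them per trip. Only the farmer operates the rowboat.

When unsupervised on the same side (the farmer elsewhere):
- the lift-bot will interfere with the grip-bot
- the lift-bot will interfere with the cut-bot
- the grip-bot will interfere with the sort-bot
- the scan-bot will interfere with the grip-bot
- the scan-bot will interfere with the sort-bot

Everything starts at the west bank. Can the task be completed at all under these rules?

Whatever the first load, the items left behind include a forbidden pair without the farmer. No opening move is safe, so no plan exists.

No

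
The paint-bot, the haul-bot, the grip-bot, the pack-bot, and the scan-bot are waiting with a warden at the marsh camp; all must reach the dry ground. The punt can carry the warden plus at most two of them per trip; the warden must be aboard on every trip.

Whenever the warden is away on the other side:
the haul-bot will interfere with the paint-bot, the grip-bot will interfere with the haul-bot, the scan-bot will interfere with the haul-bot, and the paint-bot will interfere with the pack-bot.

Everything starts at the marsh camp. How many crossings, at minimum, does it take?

5

Counting alone: the warden can take at most 2 across per trip to the dry ground, so moving all 5 needs at least 3 loaded trips out, with a return between consecutive ones — at least 5 crossings.
The plan below uses exactly 5 crossings, so it is optimal:
1. Warden goes to the dry ground with the haul-bot and the paint-bot.  [the marsh camp: the grip-bot, the pack-bot, the scan-bot | the dry ground: the haul-bot, the paint-bot]
2. Warden goes back to the marsh camp with the haul-bot.  [the marsh camp: the grip-bot, the haul-bot, the pack-bot, the scan-bot | the dry ground: the paint-bot]
3. Warden goes to the dry ground with the grip-bot and the scan-bot.  [the marsh camp: the haul-bot, the pack-bot | the dry ground: the grip-bot, the paint-bot, the scan-bot]
4. Warden goes back to the marsh camp alone.  [the marsh camp: the haul-bot, the pack-bot | the dry ground: the grip-bot, the paint-bot, the scan-bot]
5. Warden goes to the dry ground with the haul-bot and the pack-bot.  [the marsh camp: — | the dry ground: the grip-bot, the haul-bot, the pack-bot, the paint-bot, the scan-bot]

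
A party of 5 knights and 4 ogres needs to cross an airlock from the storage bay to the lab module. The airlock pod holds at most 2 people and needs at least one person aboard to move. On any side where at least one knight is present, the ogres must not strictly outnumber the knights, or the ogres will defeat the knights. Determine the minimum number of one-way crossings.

Counting alone: each trip to the lab module takes at most 2 across and each return brings at least 1 back, so after t trips out (and t−1 returns) at most 2t − (t−1) of the 9 are across; that first reaches 9 at t = 8, so at least 15 crossings are needed.
The plan below uses exactly 15 crossings, so it is optimal:
1. 2 ogres → the lab module.  (the storage bay: 5K 2O; the lab module: 0K 2O)
2. 1 ogre ← the storage bay.  (the storage bay: 5K 3O; the lab module: 0K 1O)
3. 2 ogres → the lab module.  (the storage bay: 5K 1O; the lab module: 0K 3O)
4. 1 ogre ← the storage bay.  (the storage bay: 5K 2O; the lab module: 0K 2O)
5. 2 knights → the lab module.  (the storage bay: 3K 2O; the lab module: 2K 2O)
6. 1 ogre ← the storage bay.  (the storage bay: 3K 3O; the lab module: 2K 1O)
7. 1 knight and 1 ogre → the lab module.  (the storage bay: 2K 2O; the lab module: 3K 2O)
8. 1 knight ← the storage bay.  (the storage bay: 3K 2O; the lab module: 2K 2O)
9. 1 knight and 1 ogre → the lab module.  (the storage bay: 2K 1O; the lab module: 3K 3O)
10. 1 ogre ← the storage bay.  (the storage bay: 2K 2O; the lab module: 3K 2O)
11. 1 knight and 1 ogre → the lab module.  (the storage bay: 1K 1O; the lab module: 4K 3O)
12. 1 knight ← the storage bay.  (the storage bay: 2K 1O; the lab module: 3K 3O)
13. 1 knight and 1 ogre → the lab module.  (the storage bay: 1K 0O; the lab module: 4K 4O)
14. 1 ogre ← the storage bay.  (the storage bay: 1K 1O; the lab module: 4K 3O)
15. 1 knight and 1 ogre → the lab module.  (the storage bay: 0K 0O; the lab module: 5K 4O)

15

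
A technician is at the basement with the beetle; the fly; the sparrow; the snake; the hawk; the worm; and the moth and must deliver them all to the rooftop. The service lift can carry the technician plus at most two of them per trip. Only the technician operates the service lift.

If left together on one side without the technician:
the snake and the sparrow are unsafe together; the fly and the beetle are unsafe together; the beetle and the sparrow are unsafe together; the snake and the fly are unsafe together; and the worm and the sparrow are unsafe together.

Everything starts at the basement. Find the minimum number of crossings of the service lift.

Counting alone: the technician can take at most 2 across per trip to the rooftop, so moving all 7 needs at least 4 loaded trips out, with a return between consecutive ones — at least 7 crossings.
The safety rule pushes this higher. Following every safe sequence of crossings, the most of the 7 that can be at the rooftop as the service lift arrives there on crossing 7 is 6 — never all 7.
So no plan with fewer than 9 crossings exists, and this one achieves 9:
1. Technician goes to the rooftop with the fly and the sparrow.  [the basement: the beetle, the hawk, the moth, the snake, the worm | the rooftop: the fly, the sparrow]
2. Technician goes back to the basement alone.  [the basement: the beetle, the hawk, the moth, the snake, the worm | the rooftop: the fly, the sparrow]
3. Technician goes to the rooftop with the beetle.  [the basement: the hawk, the moth, the snake, the worm | the rooftop: the beetle, the fly, the sparrow]
4. Technician goes back to the basement with the fly and the sparrow.  [the basement: the fly, the hawk, the moth, the snake, the sparrow, the worm | the rooftop: the beetle]
5. Technician goes to the rooftop with the snake and the worm.  [the basement: the fly, the hawk, the moth, the sparrow | the rooftop: the beetle, the snake, the worm]
6. Technician goes back to the basement alone.  [the basement: the fly, the hawk, the moth, the sparrow | the rooftop: the beetle, the snake, the worm]
7. Technician goes to the rooftop with the hawk and the moth.  [the basement: the fly, the sparrow | the rooftop: the beetle, the hawk, the moth, the snake, the worm]
8. Technician goes back to the basement alone.  [the basement: the fly, the sparrow | the rooftop: the beetle, the hawk, the moth, the snake, the worm]
9. Technician goes to the rooftop with the fly and the sparrow.  [the basement: — | the rooftop: the beetle, the fly, the hawk, the moth, the snake, the sparrow, the worm]

9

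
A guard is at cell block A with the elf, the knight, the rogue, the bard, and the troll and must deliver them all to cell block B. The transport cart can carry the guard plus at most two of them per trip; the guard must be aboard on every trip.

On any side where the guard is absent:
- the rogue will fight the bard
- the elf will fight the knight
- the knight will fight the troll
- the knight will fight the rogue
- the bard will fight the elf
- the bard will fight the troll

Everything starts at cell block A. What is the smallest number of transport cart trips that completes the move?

7

Counting alone: the guard can take at most 2 across per trip to cell block B, so moving all 5 needs at least 3 loaded trips out, with a return between consecutive ones — at least 5 crossings.
The safety rule pushes this higher. Following every safe sequence of crossings, the most of the 5 that can be at cell block B as the transport cart arrives there on crossing 5 is 4 — never all 5.
So no plan with fewer than 7 crossings exists, and this one achieves 7:
1. Guard goes to cell block B with the bard and the knight.  [cell block A: the elf, the rogue, the troll | cell block B: the bard, the knight]
2. Guard goes back to cell block A alone.  [cell block A: the elf, the rogue, the troll | cell block B: the bard, the knight]
3. Guard goes to cell block B with the elf.  [cell block A: the rogue, the troll | cell block B: the bard, the elf, the knight]
4. Guard goes back to cell block A with the bard and the knight.  [cell block A: the bard, the knight, the rogue, the troll | cell block B: the elf]
5. Guard goes to cell block B with the rogue and the troll.  [cell block A: the bard, the knight | cell block B: the elf, the rogue, the troll]
6. Guard goes back to cell block A alone.  [cell block A: the bard, the knight | cell block B: the elf, the rogue, the troll]
7. Guard goes to cell block B with the bard and the knight.  [cell block A: — | cell block B: the bard, the elf, the knight, the rogue, the troll]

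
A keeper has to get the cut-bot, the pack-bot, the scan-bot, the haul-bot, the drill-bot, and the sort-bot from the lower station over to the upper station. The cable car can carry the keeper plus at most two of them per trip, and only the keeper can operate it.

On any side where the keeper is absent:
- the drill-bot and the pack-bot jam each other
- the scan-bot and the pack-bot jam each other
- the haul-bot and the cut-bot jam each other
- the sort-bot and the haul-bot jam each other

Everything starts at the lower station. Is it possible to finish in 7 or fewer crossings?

Yes — this plan uses 7 crossings (≤ 7):
1. Keeper goes to the upper station with the haul-bot and the pack-bot.  [the lower station: the cut-bot, the drill-bot, the scan-bot, the sort-bot | the upper station: the haul-bot, the pack-bot]
2. Keeper goes back to the lower station alone.  [the lower station: the cut-bot, the drill-bot, the scan-bot, the sort-bot | the upper station: the haul-bot, the pack-bot]
3. Keeper goes to the upper station with the cut-bot and the scan-bot.  [the lower station: the drill-bot, the sort-bot | the upper station: the cut-bot, the haul-bot, the pack-bot, the scan-bot]
4. Keeper goes back to the lower station with the haul-bot and the pack-bot.  [the lower station: the drill-bot, the haul-bot, the pack-bot, the sort-bot | the upper station: the cut-bot, the scan-bot]
5. Keeper goes to the upper station with the drill-bot and the sort-bot.  [the lower station: the haul-bot, the pack-bot | the upper station: the cut-bot, the drill-bot, the scan-bot, the sort-bot]
6. Keeper goes back to the lower station alone.  [the lower station: the haul-bot, the pack-bot | the upper station: the cut-bot, the drill-bot, the scan-bot, the sort-bot]
7. Keeper goes to the upper station with the haul-bot and the pack-bot.  [the lower station: — | the upper station: the cut-bot, the drill-bot, the haul-bot, the pack-bot, the scan-bot, the sort-bot]

Yes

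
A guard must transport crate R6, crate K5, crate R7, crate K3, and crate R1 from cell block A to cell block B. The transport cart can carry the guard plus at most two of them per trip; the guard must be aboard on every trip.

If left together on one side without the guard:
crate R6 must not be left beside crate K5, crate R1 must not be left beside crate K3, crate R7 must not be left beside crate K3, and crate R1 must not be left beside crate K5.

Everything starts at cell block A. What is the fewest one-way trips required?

Counting alone: the guard can take at most 2 across per trip to cell block B, so moving all 5 needs at least 3 loaded trips out, with a return between consecutive ones — at least 5 crossings.
The safety rule pushes this higher. Following every safe sequence of crossings, the most of the 5 that can be at cell block B as the transport cart arrives there on crossing 5 is 4 — never all 5.
So no plan with fewer than 7 crossings exists, and this one achieves 7:
1. Guard goes to cell block B with crate K3 and crate K5.  [cell block A: crate R1, crate R6, crate R7 | cell block B: crate K3, crate K5]
2. Guard goes back to cell block A alone.  [cell block A: crate R1, crate R6, crate R7 | cell block B: crate K3, crate K5]
3. Guard goes to cell block B with crate R6.  [cell block A: crate R1, crate R7 | cell block B: crate K3, crate K5, crate R6]
4. Guard goes back to cell block A with crate K5.  [cell block A: crate K5, crate R1, crate R7 | cell block B: crate K3, crate R6]
5. Guard goes to cell block B with crate R1 and crate R7.  [cell block A: crate K5 | cell block B: crate K3, crate R1, crate R6, crate R7]
6. Guard goes back to cell block A with crate K3.  [cell block A: crate K3, crate K5 | cell block B: crate R1, crate R6, crate R7]
7. Guard goes to cell block B with crate K3 and crate K5.  [cell block A: — | cell block B: crate K3, crate K5, crate R1, crate R6, crate R7]

7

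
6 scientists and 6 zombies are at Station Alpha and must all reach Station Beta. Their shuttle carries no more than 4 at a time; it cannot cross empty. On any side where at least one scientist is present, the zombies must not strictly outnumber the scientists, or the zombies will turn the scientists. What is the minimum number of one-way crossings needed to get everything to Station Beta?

Counting alone: each trip to Station Beta takes at most 4 across and each return brings at least 1 back, so after t trips out (and t−1 returns) at most 4t − (t−1) of the 12 are across; that first reaches 12 at t = 4, so at least 7 crossings are needed.
The safety rule pushes this higher. Following every safe sequence of crossings, the most of the 12 that can be at Station Beta as the shuttle arrives there on crossing 7 is 11 — never all 12.
So no plan with fewer than 9 crossings exists, and this one achieves 9:
1. 2 zombies → Station Beta.  (Station Alpha: 6S 4Z; Station Beta: 0S 2Z)
2. 1 zombie ← Station Alpha.  (Station Alpha: 6S 5Z; Station Beta: 0S 1Z)
3. 4 zombies → Station Beta.  (Station Alpha: 6S 1Z; Station Beta: 0S 5Z)
4. 1 zombie ← Station Alpha.  (Station Alpha: 6S 2Z; Station Beta: 0S 4Z)
5. 4 scientists → Station Beta.  (Station Alpha: 2S 2Z; Station Beta: 4S 4Z)
6. 1 scientist and 1 zombie ← Station Alpha.  (Station Alpha: 3S 3Z; Station Beta: 3S 3Z)
7. 2 scientists and 2 zombies → Station Beta.  (Station Alpha: 1S 1Z; Station Beta: 5S 5Z)
8. 1 scientist and 1 zombie ← Station Alpha.  (Station Alpha: 2S 2Z; Station Beta: 4S 4Z)
9. 2 scientists and 2 zombies → Station Beta.  (Station Alpha: 0S 0Z; Station Beta: 6S 6Z)

9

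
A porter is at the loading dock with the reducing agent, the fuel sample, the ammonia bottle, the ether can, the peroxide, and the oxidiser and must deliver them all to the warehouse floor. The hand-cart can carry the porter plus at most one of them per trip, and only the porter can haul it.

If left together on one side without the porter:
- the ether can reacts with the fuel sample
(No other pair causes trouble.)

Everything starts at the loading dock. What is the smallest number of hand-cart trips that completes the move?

Counting alone: the porter can take at most 1 across per trip to the warehouse floor, so moving all 6 needs at least 6 loaded trips out, with a return between consecutive ones — at least 11 crossings.
The plan below uses exactly 11 crossings, so it is optimal:
1. Porter goes to the warehouse floor with the fuel sample.  [the loading dock: the ammonia bottle, the ether can, the oxidiser, the peroxide, the reducing agent | the warehouse floor: the fuel sample]
2. Porter goes back to the loading dock alone.  [the loading dock: the ammonia bottle, the ether can, the oxidiser, the peroxide, the reducing agent | the warehouse floor: the fuel sample]
3. Porter goes to the warehouse floor with the reducing agent.  [the loading dock: the ammonia bottle, the ether can, the oxidiser, the peroxide | the warehouse floor: the fuel sample, the reducing agent]
4. Porter goes back to the loading dock alone.  [the loading dock: the ammonia bottle, the ether can, the oxidiser, the peroxide | the warehouse floor: the fuel sample, the reducing agent]
5. Porter goes to the warehouse floor with the ammonia bottle.  [the loading dock: the ether can, the oxidiser, the peroxide | the warehouse floor: the ammonia bottle, the fuel sample, the reducing agent]
6. Porter goes back to the loading dock alone.  [the loading dock: the ether can, the oxidiser, the peroxide | the warehouse floor: the ammonia bottle, the fuel sample, the reducing agent]
7. Porter goes to the warehouse floor with the peroxide.  [the loading dock: the ether can, the oxidiser | the warehouse floor: the ammonia bottle, the fuel sample, the peroxide, the reducing agent]
8. Porter goes back to the loading dock alone.  [the loading dock: the ether can, the oxidiser | the warehouse floor: the ammonia bottle, the fuel sample, the peroxide, the reducing agent]
9. Porter goes to the warehouse floor with the oxidiser.  [the loading dock: the ether can | the warehouse floor: the ammonia bottle, the fuel sample, the oxidiser, the peroxide, the reducing agent]
10. Porter goes back to the loading dock alone.  [the loading dock: the ether can | the warehouse floor: the ammonia bottle, the fuel sample, the oxidiser, the peroxide, the reducing agent]
11. Porter goes to the warehouse floor with the ether can.  [the loading dock: — | the warehouse floor: the ammonia bottle, the ether can, the fuel sample, the oxidiser, the peroxide, the reducing agent]

11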